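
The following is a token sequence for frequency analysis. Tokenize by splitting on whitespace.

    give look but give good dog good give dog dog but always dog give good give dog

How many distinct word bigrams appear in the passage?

17 tokens → 16 bigram windows in total.
Repeated bigrams (each contributes count−1 duplicates):
  give dog: 2
  give good: 2
  good give: 2
3 duplicate windows → 16 − 3 = 13 distinct.

13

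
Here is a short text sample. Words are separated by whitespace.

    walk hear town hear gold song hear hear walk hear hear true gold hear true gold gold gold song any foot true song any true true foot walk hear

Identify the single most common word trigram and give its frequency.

Trigram frequencies (highest first):
  hear true gold: 2
  walk hear town: 1
  hear town hear: 1
  town hear gold: 1
  hear gold song: 1
  gold song hear: 1
  … (20 more, each ≤ 1)

"hear true gold", 2 times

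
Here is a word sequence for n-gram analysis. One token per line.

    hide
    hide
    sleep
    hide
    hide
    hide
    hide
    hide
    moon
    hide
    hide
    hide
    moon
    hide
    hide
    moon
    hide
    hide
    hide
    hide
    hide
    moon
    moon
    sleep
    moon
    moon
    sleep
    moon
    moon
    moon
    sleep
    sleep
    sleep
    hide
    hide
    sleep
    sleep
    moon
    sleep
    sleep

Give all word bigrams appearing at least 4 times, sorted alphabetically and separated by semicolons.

Bigram counts meeting the condition (at least 4 times):
  hide hide: 13
  hide moon: 4
  moon moon: 4
  moon sleep: 4
  sleep sleep: 4

hide hide; hide moon; moon moon; moon sleep; sleep sleep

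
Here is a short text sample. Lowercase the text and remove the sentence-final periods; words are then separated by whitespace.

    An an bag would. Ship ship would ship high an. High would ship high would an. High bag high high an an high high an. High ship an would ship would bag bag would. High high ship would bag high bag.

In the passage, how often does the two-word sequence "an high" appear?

Scanning the 40 overlapping bigram windows for "an high":
  position 10–11: an high
  position 16–17: an high
  position 22–23: an high
  position 25–26: an high

4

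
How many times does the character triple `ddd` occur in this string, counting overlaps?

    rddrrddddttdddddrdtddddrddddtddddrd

Sliding a length-3 window over the 35 characters (33 positions):
  position 6–8: ddd
  position 7–9: ddd
  position 12–14: ddd
  position 13–15: ddd
  position 14–16: ddd
  position 20–22: ddd
  position 21–23: ddd
  position 25–27: ddd
  position 26–28: ddd
  position 30–32: ddd
  … (1 more)

11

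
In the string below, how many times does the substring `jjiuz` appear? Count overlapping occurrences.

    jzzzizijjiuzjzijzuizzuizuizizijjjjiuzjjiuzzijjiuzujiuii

Sliding a length-5 window over the 55 characters (51 positions):
  position 8–12: jjiuz
  position 33–37: jjiuz
  position 38–42: jjiuz
  position 45–49: jjiuz

4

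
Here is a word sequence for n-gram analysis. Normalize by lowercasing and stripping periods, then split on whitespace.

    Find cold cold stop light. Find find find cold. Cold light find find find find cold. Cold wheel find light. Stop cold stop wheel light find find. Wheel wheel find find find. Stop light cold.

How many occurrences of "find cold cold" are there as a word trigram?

3

Scanning the 33 overlapping trigram windows for "find cold cold":
  position 1–3: find cold cold
  position 8–10: find cold cold
  position 15–17: find cold cold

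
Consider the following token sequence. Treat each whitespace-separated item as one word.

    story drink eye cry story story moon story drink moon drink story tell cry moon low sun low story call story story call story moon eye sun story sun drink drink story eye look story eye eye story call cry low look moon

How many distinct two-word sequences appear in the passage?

34

43 tokens → 42 bigram windows in total.
Repeated bigrams (each contributes count−1 duplicates):
  story call: 3
  call story: 2
  drink story: 2
  story drink: 2
  story eye: 2
  story moon: 2
  story story: 2
8 duplicate windows → 42 − 8 = 34 distinct.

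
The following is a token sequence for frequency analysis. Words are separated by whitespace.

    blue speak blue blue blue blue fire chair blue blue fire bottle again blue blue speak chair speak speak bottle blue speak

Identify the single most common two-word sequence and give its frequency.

"blue blue", 5 times

Bigram frequencies (highest first):
  blue blue: 5
  blue speak: 3
  blue fire: 2
  speak blue: 1
  fire chair: 1
  chair blue: 1
  … (8 more, each ≤ 1)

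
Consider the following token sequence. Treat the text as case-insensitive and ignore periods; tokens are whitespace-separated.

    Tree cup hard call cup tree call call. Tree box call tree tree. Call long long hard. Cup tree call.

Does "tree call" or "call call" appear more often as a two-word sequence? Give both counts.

"tree call" (3 vs 1)

"tree call": 3 occurrences
"call call": 1 occurrence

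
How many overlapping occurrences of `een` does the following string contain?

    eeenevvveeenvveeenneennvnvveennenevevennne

5

Sliding a length-3 window over the 42 characters (40 positions):
  position 2–4: een
  position 10–12: een
  position 16–18: een
  position 20–22: een
  position 28–30: een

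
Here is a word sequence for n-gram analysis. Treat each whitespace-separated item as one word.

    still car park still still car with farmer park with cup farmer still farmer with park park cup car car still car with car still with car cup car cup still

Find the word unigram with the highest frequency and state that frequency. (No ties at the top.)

"car", 8 times

Unigram frequencies (highest first):
  car: 8
  still: 7
  with: 5
  park: 4
  cup: 4
  farmer: 3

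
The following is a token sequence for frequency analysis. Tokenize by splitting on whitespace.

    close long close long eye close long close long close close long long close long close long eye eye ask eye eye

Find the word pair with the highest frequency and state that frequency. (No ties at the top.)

Bigram frequencies (highest first):
  close long: 7
  long close: 5
  long eye: 2
  eye eye: 2
  eye close: 1
  close close: 1
  … (3 more, each ≤ 1)

"close long", 7 times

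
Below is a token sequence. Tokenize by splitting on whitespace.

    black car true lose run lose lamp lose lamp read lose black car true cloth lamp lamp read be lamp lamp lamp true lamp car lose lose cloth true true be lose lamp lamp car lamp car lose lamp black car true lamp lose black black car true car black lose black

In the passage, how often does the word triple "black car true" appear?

4

Scanning the 50 overlapping trigram windows for "black car true":
  position 1–3: black car true
  position 12–14: black car true
  position 40–42: black car true
  position 46–48: black car true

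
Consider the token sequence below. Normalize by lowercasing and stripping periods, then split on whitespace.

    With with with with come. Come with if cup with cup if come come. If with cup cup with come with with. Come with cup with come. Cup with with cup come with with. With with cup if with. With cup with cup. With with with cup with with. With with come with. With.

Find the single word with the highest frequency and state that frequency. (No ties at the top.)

"with", 30 times

Unigram frequencies (highest first):
  with: 30
  cup: 11
  come: 9
  if: 4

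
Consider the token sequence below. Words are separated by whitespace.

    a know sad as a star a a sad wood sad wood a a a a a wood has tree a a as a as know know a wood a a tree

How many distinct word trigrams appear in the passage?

27

32 tokens → 30 trigram windows in total.
Repeated trigrams (each contributes count−1 duplicates):
  a a a: 3
  wood a a: 2
3 duplicate windows → 30 − 3 = 27 distinct.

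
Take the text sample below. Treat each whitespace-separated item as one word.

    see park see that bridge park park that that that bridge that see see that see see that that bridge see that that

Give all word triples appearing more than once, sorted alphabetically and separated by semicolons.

see see that; see that that; that see see; that that bridge

Trigram counts meeting the condition (more than once):
  see see that: 2
  see that that: 2
  that see see: 2
  that that bridge: 2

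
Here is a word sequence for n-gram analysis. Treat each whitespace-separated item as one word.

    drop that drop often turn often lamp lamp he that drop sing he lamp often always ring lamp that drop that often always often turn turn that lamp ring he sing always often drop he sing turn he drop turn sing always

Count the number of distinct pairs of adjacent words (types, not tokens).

42 tokens → 41 bigram windows in total.
Repeated bigrams (each contributes count−1 duplicates):
  that drop: 3
  always often: 2
  drop that: 2
  he sing: 2
  often always: 2
  often turn: 2
  sing always: 2
8 duplicate windows → 41 − 8 = 33 distinct.

33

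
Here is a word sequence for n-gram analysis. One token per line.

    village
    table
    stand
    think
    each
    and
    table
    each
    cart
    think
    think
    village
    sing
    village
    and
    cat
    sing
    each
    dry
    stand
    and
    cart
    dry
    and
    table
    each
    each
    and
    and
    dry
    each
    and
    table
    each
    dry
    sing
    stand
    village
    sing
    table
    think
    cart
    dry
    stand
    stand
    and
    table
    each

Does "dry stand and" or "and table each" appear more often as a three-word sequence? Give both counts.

"and table each" (4 vs 1)

"dry stand and": 1 occurrence
"and table each": 4 occurrences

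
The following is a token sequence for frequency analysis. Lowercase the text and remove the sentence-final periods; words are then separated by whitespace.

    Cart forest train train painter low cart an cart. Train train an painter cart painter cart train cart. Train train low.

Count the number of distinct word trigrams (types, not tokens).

21 tokens → 19 trigram windows in total.
Repeated trigrams (each contributes count−1 duplicates):
  cart train train: 2
1 duplicate windows → 19 − 1 = 18 distinct.

18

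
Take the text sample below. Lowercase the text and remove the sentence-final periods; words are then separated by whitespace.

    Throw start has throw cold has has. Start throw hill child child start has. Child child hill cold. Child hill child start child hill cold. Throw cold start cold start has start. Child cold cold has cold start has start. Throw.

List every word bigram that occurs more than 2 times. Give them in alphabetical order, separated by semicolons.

child hill; cold start; has start; start has

Bigram counts meeting the condition (more than 2 times):
  child hill: 3
  cold start: 3
  has start: 3
  start has: 4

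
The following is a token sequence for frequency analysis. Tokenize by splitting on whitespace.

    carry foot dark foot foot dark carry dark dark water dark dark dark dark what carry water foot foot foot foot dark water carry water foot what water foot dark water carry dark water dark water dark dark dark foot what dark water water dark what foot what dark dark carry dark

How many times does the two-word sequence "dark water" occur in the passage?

6

Scanning the 51 overlapping bigram windows for "dark water":
  position 9–10: dark water
  position 22–23: dark water
  position 30–31: dark water
  position 33–34: dark water
  position 35–36: dark water
  position 42–43: dark water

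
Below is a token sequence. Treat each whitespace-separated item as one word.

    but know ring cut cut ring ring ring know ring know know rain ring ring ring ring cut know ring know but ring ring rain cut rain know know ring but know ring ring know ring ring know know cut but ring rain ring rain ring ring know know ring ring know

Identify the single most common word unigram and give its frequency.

Unigram frequencies (highest first):
  ring: 23
  know: 15
  cut: 5
  rain: 5
  but: 4

"ring", 23 times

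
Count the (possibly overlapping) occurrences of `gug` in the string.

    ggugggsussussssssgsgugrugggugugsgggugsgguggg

Sliding a length-3 window over the 44 characters (42 positions):
  position 2–4: gug
  position 20–22: gug
  position 27–29: gug
  position 29–31: gug
  position 35–37: gug
  position 40–42: gug

6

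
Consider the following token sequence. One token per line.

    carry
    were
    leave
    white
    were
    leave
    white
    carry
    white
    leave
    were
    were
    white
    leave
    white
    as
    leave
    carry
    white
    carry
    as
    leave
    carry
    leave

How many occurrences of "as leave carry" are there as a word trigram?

Scanning the 22 overlapping trigram windows for "as leave carry":
  position 16–18: as leave carry
  position 21–23: as leave carry

2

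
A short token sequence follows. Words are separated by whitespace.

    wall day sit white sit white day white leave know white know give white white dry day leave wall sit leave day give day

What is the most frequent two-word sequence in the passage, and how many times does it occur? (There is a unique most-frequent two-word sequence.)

"sit white", 2 times

Bigram frequencies (highest first):
  sit white: 2
  wall day: 1
  day sit: 1
  white sit: 1
  white day: 1
  day white: 1
  … (16 more, each ≤ 1)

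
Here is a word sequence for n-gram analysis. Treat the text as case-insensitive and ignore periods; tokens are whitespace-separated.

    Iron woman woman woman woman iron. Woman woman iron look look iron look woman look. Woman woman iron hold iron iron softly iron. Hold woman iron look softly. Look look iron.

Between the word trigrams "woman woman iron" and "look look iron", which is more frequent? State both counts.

"woman woman iron" (3 vs 2)

"woman woman iron": 3 occurrences
"look look iron": 2 occurrences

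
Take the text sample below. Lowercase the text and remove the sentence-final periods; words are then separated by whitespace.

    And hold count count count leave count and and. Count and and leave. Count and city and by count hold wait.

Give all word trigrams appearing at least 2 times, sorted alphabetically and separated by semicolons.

count and and; leave count and

Trigram counts meeting the condition (at least 2 times):
  count and and: 2
  leave count and: 2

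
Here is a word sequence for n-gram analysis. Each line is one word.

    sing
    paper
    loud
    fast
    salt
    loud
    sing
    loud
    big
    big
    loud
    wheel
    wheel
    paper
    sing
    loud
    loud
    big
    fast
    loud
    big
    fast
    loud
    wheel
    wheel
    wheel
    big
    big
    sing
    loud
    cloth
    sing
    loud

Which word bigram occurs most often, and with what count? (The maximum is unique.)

"sing loud", 4 times

Bigram frequencies (highest first):
  sing loud: 4
  loud big: 3
  wheel wheel: 3
  big big: 2
  loud wheel: 2
  big fast: 2
  … (15 more, each ≤ 2)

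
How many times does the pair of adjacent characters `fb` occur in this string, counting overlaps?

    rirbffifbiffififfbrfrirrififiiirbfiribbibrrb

Sliding a length-2 window over the 44 characters (43 positions):
  position 8–9: fb
  position 17–18: fb

2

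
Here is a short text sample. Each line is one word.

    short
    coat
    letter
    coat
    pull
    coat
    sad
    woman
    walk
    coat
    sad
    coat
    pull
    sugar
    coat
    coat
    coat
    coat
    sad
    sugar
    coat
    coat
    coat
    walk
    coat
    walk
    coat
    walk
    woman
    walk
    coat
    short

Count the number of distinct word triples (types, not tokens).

32 tokens → 30 trigram windows in total.
Repeated trigrams (each contributes count−1 duplicates):
  coat coat coat: 3
  coat walk coat: 2
  sugar coat coat: 2
  walk coat walk: 2
  woman walk coat: 2
6 duplicate windows → 30 − 6 = 24 distinct.

24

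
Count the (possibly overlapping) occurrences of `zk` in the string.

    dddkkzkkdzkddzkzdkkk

Sliding a length-2 window over the 20 characters (19 positions):
  position 6–7: zk
  position 10–11: zk
  position 14–15: zk

3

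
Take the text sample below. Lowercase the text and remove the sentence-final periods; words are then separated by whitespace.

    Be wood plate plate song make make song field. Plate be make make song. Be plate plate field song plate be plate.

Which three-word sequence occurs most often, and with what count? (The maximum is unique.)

Trigram frequencies (highest first):
  make make song: 2
  be wood plate: 1
  wood plate plate: 1
  plate plate song: 1
  plate song make: 1
  song make make: 1
  … (13 more, each ≤ 1)

"make make song", 2 times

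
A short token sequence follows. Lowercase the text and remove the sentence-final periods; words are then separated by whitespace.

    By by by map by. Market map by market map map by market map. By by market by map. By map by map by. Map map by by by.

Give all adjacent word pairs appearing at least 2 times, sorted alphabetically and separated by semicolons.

Bigram counts meeting the condition (at least 2 times):
  by by: 5
  by map: 5
  by market: 4
  map by: 8
  map map: 2
  market map: 3

by by; by map; by market; map by; map map; market map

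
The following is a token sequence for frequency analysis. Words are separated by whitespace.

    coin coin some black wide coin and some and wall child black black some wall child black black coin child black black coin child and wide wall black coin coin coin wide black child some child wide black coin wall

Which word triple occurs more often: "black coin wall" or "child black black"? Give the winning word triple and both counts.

"black coin wall": 1 occurrence
"child black black": 3 occurrences

"child black black" (3 vs 1)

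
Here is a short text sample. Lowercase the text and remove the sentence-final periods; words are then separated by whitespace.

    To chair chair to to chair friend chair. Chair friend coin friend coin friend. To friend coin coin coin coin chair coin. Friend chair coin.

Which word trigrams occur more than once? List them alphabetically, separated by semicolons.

Trigram counts meeting the condition (more than once):
  coin coin coin: 2
  friend coin friend: 2

coin coin coin; friend coin friend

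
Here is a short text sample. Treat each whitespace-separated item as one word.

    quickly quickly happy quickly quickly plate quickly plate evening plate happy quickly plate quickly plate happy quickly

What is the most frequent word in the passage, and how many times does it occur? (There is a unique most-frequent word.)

Unigram frequencies (highest first):
  quickly: 8
  plate: 5
  happy: 3
  evening: 1

"quickly", 8 times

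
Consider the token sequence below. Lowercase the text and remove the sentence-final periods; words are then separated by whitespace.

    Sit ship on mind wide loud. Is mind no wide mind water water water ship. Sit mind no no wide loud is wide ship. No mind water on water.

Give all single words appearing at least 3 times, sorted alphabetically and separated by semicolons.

Unigram counts meeting the condition (at least 3 times):
  mind: 5
  no: 4
  ship: 3
  water: 5
  wide: 4

mind; no; ship; water; wide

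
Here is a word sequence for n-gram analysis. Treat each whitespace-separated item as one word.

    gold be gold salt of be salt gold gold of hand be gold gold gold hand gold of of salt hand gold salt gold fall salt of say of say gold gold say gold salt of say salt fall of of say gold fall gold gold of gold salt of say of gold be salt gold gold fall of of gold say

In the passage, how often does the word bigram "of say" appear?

5

Scanning the 61 overlapping bigram windows for "of say":
  position 27–28: of say
  position 29–30: of say
  position 36–37: of say
  position 41–42: of say
  position 50–51: of say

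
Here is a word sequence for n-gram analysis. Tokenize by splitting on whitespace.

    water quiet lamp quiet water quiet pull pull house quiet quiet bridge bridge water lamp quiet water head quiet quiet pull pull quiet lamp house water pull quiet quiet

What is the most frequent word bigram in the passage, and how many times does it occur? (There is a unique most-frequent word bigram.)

"quiet quiet", 3 times

Bigram frequencies (highest first):
  quiet quiet: 3
  water quiet: 2
  quiet lamp: 2
  lamp quiet: 2
  quiet water: 2
  quiet pull: 2
  … (13 more, each ≤ 2)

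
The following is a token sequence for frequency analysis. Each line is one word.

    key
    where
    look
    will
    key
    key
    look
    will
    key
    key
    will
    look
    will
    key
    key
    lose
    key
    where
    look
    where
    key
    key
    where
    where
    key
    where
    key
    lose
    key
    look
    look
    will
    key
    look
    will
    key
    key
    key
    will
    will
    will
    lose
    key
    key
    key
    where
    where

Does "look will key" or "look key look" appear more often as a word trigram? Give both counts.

"look will key": 5 occurrences
"look key look": 0 occurrences

"look will key" (5 vs 0)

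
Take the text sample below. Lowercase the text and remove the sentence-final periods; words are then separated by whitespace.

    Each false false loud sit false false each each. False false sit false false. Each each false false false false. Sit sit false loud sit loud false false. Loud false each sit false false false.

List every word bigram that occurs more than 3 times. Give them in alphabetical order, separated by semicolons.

Bigram counts meeting the condition (more than 3 times):
  false false: 10
  sit false: 4

false false; sit false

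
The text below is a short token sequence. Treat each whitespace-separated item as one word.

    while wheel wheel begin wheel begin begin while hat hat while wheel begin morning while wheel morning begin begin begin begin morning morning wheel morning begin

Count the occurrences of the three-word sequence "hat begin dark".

Scanning the 24 overlapping trigram windows for "hat begin dark":
  (none found)

0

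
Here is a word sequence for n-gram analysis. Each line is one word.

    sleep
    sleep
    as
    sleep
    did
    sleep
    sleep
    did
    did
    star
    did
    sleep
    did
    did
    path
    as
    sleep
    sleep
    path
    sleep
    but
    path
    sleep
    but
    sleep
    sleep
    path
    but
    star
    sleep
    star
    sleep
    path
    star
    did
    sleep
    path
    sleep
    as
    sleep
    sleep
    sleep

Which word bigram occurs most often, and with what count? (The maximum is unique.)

Bigram frequencies (highest first):
  sleep sleep: 6
  sleep path: 4
  as sleep: 3
  sleep did: 3
  did sleep: 3
  path sleep: 3
  … (14 more, each ≤ 2)

"sleep sleep", 6 times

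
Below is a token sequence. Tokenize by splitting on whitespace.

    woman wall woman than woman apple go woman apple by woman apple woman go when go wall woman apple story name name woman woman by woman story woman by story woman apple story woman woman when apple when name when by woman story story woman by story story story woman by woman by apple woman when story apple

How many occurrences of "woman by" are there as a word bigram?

5

Scanning the 57 overlapping bigram windows for "woman by":
  position 24–25: woman by
  position 28–29: woman by
  position 45–46: woman by
  position 50–51: woman by
  position 52–53: woman by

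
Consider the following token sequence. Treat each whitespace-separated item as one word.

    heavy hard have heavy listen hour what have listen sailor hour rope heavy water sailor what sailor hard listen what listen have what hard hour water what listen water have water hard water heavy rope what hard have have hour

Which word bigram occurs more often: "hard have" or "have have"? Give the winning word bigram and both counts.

"hard have": 2 occurrences
"have have": 1 occurrence

"hard have" (2 vs 1)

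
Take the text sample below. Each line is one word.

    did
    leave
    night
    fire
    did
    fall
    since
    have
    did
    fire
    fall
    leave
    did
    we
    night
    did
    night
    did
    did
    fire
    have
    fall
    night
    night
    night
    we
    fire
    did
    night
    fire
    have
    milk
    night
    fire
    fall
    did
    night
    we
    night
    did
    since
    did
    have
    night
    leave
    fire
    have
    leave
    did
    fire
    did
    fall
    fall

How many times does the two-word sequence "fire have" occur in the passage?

Scanning the 52 overlapping bigram windows for "fire have":
  position 20–21: fire have
  position 30–31: fire have
  position 46–47: fire have

3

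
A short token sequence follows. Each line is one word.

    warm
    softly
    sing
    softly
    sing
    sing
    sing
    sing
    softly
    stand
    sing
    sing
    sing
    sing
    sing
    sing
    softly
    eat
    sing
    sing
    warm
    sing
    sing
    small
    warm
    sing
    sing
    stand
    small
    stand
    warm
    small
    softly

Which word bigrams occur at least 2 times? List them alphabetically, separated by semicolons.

Bigram counts meeting the condition (at least 2 times):
  sing sing: 11
  sing softly: 3
  softly sing: 2
  warm sing: 2

sing sing; sing softly; softly sing; warm sing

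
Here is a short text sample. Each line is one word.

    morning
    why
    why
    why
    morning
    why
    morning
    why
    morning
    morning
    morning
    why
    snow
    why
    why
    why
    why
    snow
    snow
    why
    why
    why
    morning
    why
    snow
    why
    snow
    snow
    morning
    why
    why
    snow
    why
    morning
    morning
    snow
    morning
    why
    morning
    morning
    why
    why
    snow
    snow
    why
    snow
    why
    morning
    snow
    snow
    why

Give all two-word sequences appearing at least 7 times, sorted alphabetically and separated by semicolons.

morning why; snow why; why morning; why snow; why why

Bigram counts meeting the condition (at least 7 times):
  morning why: 8
  snow why: 7
  why morning: 7
  why snow: 7
  why why: 9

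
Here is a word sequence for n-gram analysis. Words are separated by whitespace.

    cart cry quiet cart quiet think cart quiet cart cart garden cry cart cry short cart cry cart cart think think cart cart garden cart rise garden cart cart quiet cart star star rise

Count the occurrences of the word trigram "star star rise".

1

Scanning the 32 overlapping trigram windows for "star star rise":
  position 32–34: star star rise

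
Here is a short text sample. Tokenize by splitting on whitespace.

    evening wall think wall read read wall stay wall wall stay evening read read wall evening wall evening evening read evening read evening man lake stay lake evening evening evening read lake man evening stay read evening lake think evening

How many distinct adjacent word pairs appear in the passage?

40 tokens → 39 bigram windows in total.
Repeated bigrams (each contributes count−1 duplicates):
  evening read: 4
  evening evening: 3
  read evening: 3
  evening wall: 2
  read read: 2
  read wall: 2
  wall evening: 2
  wall stay: 2
12 duplicate windows → 39 − 12 = 27 distinct.

27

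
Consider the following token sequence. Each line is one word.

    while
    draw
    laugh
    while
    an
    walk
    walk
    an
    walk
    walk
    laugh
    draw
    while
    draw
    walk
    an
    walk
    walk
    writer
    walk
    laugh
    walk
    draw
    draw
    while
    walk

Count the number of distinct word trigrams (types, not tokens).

26 tokens → 24 trigram windows in total.
Repeated trigrams (each contributes count−1 duplicates):
  an walk walk: 3
  walk an walk: 2
3 duplicate windows → 24 − 3 = 21 distinct.

21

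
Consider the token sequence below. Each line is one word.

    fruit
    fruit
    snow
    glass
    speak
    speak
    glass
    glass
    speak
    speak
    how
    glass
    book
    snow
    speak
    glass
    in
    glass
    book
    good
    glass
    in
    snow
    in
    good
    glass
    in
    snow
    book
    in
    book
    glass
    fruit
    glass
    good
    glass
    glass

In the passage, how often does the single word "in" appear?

Scanning the 37 tokens for "in":
  position 17: in
  position 22: in
  position 24: in
  position 27: in
  position 30: in

5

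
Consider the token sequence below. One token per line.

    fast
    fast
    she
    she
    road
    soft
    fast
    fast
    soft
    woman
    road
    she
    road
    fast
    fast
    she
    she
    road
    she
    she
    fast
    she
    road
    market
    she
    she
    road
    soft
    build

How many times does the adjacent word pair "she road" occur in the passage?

5

Scanning the 28 overlapping bigram windows for "she road":
  position 4–5: she road
  position 12–13: she road
  position 17–18: she road
  position 22–23: she road
  position 26–27: she road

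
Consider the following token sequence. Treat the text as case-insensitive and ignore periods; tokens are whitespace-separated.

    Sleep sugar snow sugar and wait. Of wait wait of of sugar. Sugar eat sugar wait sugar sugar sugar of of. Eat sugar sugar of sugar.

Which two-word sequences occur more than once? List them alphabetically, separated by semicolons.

Bigram counts meeting the condition (more than once):
  eat sugar: 2
  of of: 2
  of sugar: 2
  sugar of: 2
  sugar sugar: 4
  wait of: 2

eat sugar; of of; of sugar; sugar of; sugar sugar; wait of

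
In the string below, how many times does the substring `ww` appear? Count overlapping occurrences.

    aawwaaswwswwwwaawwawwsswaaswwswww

10

Sliding a length-2 window over the 33 characters (32 positions):
  position 3–4: ww
  position 8–9: ww
  position 11–12: ww
  position 12–13: ww
  position 13–14: ww
  position 17–18: ww
  position 20–21: ww
  position 28–29: ww
  position 31–32: ww
  position 32–33: ww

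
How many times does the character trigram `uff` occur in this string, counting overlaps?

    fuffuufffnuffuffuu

4

Sliding a length-3 window over the 18 characters (16 positions):
  position 2–4: uff
  position 6–8: uff
  position 11–13: uff
  position 14–16: uff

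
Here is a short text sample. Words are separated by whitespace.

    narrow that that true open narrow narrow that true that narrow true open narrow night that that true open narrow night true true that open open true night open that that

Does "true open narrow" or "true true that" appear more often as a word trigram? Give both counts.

"true open narrow" (3 vs 1)

"true open narrow": 3 occurrences
"true true that": 1 occurrence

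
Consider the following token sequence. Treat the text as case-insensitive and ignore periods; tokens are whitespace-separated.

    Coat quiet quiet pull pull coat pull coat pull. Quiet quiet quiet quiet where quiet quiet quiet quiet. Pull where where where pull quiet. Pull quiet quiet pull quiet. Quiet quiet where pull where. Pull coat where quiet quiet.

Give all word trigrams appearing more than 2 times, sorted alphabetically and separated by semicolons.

Trigram counts meeting the condition (more than 2 times):
  pull quiet quiet: 3
  quiet quiet pull: 3
  quiet quiet quiet: 5

pull quiet quiet; quiet quiet pull; quiet quiet quiet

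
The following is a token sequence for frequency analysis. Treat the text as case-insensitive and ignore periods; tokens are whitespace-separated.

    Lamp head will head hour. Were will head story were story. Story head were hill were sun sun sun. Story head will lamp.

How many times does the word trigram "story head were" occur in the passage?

Scanning the 21 overlapping trigram windows for "story head were":
  position 12–14: story head were

1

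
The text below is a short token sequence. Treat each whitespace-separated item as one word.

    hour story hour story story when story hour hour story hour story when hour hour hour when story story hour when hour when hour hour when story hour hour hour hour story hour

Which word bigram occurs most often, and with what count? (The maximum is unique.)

"hour hour", 7 times

Bigram frequencies (highest first):
  hour hour: 7
  story hour: 6
  hour story: 5
  hour when: 4
  when story: 3
  when hour: 3
  … (2 more, each ≤ 2)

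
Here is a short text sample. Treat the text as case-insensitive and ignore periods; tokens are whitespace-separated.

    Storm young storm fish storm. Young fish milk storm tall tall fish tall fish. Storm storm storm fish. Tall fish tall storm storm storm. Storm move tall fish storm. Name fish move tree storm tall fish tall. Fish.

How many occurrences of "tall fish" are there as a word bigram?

Scanning the 37 overlapping bigram windows for "tall fish":
  position 11–12: tall fish
  position 13–14: tall fish
  position 19–20: tall fish
  position 27–28: tall fish
  position 35–36: tall fish
  position 37–38: tall fish

6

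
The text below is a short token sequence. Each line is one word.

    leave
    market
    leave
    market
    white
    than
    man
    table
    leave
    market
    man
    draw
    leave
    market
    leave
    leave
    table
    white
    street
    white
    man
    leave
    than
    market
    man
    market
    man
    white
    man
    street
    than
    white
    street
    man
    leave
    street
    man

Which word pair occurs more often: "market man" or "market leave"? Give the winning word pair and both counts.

"market man" (3 vs 2)

"market man": 3 occurrences
"market leave": 2 occurrences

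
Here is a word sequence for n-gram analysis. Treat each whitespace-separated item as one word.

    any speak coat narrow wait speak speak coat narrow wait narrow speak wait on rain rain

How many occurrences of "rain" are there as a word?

Scanning the 16 tokens for "rain":
  position 15: rain
  position 16: rain

2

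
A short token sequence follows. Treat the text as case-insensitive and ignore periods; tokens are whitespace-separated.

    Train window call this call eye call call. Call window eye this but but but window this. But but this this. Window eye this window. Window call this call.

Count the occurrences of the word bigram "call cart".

0

Scanning the 28 overlapping bigram windows for "call cart":
  (none found)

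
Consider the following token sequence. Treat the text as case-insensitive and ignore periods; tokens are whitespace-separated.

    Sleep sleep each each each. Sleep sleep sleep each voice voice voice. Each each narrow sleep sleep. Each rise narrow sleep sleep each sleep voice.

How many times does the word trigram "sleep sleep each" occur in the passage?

Scanning the 23 overlapping trigram windows for "sleep sleep each":
  position 1–3: sleep sleep each
  position 7–9: sleep sleep each
  position 16–18: sleep sleep each
  position 21–23: sleep sleep each

4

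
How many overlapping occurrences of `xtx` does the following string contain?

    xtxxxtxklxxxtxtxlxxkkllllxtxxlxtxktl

Sliding a length-3 window over the 36 characters (34 positions):
  position 1–3: xtx
  position 5–7: xtx
  position 12–14: xtx
  position 14–16: xtx
  position 26–28: xtx
  position 31–33: xtx

6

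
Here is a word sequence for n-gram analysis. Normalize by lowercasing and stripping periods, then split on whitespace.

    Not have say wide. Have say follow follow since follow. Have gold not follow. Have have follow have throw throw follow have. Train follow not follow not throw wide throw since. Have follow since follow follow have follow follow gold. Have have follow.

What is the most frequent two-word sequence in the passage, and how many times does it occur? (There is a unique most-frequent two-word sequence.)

"follow have", 5 times

Bigram frequencies (highest first):
  follow have: 5
  have follow: 4
  follow follow: 3
  have say: 2
  follow since: 2
  since follow: 2
  … (21 more, each ≤ 2)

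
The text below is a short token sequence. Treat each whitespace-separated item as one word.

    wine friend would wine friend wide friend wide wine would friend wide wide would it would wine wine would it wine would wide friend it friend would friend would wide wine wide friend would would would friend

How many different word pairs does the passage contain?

37 tokens → 36 bigram windows in total.
Repeated bigrams (each contributes count−1 duplicates):
  friend would: 4
  friend wide: 3
  wide friend: 3
  wine would: 3
  would friend: 3
  wide wine: 2
  wine friend: 2
  would it: 2
  … (3 more repeated)
17 duplicate windows → 36 − 17 = 19 distinct.

19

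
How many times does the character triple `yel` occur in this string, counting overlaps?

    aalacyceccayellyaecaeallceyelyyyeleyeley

4

Sliding a length-3 window over the 40 characters (38 positions):
  position 12–14: yel
  position 27–29: yel
  position 32–34: yel
  position 36–38: yel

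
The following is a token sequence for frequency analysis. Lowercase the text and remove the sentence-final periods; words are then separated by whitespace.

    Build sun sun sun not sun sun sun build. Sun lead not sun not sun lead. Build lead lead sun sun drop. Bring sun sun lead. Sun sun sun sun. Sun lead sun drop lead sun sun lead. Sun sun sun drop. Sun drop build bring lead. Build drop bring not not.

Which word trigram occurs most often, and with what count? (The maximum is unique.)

Trigram frequencies (highest first):
  sun sun sun: 6
  lead sun sun: 4
  sun sun lead: 3
  sun lead sun: 3
  sun not sun: 2
  sun sun drop: 2
  … (30 more, each ≤ 1)

"sun sun sun", 6 times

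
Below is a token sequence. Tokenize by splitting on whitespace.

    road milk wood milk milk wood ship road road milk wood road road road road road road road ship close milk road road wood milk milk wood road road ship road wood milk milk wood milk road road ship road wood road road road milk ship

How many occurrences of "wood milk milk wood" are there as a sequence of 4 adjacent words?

Scanning the 43 overlapping 4-gram windows for "wood milk milk wood":
  position 3–6: wood milk milk wood
  position 24–27: wood milk milk wood
  position 32–35: wood milk milk wood

3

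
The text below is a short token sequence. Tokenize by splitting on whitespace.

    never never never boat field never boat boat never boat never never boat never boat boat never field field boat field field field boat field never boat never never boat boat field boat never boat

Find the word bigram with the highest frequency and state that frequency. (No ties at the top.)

Bigram frequencies (highest first):
  never boat: 8
  boat never: 6
  never never: 4
  boat field: 4
  boat boat: 3
  field field: 3
  … (3 more, each ≤ 3)

"never boat", 8 times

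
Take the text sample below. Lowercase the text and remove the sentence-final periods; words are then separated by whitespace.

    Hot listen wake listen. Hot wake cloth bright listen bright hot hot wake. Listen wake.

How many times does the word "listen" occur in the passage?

Scanning the 15 tokens for "listen":
  position 2: listen
  position 4: listen
  position 9: listen
  position 14: listen

4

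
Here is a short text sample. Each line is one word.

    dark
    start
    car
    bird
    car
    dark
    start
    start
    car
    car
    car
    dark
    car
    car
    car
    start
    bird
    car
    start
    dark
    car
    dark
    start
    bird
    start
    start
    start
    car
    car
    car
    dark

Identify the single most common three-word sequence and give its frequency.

"car car car", 3 times

Trigram frequencies (highest first):
  car car car: 3
  car dark start: 2
  start start car: 2
  start car car: 2
  car car dark: 2
  dark start car: 1
  … (17 more, each ≤ 1)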